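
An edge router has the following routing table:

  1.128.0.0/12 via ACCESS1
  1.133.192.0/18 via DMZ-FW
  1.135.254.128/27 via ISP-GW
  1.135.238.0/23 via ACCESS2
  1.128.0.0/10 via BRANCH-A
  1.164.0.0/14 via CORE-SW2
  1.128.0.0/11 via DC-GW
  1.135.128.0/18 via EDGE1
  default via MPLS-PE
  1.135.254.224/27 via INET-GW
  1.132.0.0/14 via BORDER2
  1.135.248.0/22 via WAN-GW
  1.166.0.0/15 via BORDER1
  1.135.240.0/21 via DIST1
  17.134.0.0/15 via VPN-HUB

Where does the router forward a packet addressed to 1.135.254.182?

Routes whose prefix contains 1.135.254.182:
  0.0.0.0/0 (default, matches everything) -> MPLS-PE
  1.128.0.0/10 (1.128.0.0 - 1.191.255.255) -> BRANCH-A
  1.128.0.0/11 (1.128.0.0 - 1.159.255.255) -> DC-GW
  1.128.0.0/12 (1.128.0.0 - 1.143.255.255) -> ACCESS1
  1.132.0.0/14 (1.132.0.0 - 1.135.255.255) -> BORDER2
More-specific entries that do NOT match:
  1.135.254.128/27 (1.135.254.128 - 1.135.254.159) does not contain 1.135.254.182
  1.135.254.224/27 (1.135.254.224 - 1.135.254.255) does not contain 1.135.254.182
  1.135.238.0/23 (1.135.238.0 - 1.135.239.255) does not contain 1.135.254.182
  1.135.248.0/22 (1.135.248.0 - 1.135.251.255) does not contain 1.135.254.182
  1.135.240.0/21 (1.135.240.0 - 1.135.247.255) does not contain 1.135.254.182
  1.133.192.0/18 (1.133.192.0 - 1.133.255.255) does not contain 1.135.254.182
  1.135.128.0/18 (1.135.128.0 - 1.135.191.255) does not contain 1.135.254.182
  1.166.0.0/15 (1.166.0.0 - 1.167.255.255) does not contain 1.135.254.182
  17.134.0.0/15 (17.134.0.0 - 17.135.255.255) does not contain 1.135.254.182
Longest matching prefix is /14 -> next hop BORDER2.

BORDER2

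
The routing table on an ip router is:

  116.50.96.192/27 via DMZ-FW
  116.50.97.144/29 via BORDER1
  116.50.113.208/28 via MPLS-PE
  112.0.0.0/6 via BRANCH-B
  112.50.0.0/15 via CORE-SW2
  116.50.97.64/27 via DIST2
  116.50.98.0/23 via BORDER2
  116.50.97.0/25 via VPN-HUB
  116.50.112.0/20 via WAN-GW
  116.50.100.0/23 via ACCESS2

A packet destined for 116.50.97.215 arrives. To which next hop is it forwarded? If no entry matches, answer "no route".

No entry's prefix contains 116.50.97.215; there is no default route.

no route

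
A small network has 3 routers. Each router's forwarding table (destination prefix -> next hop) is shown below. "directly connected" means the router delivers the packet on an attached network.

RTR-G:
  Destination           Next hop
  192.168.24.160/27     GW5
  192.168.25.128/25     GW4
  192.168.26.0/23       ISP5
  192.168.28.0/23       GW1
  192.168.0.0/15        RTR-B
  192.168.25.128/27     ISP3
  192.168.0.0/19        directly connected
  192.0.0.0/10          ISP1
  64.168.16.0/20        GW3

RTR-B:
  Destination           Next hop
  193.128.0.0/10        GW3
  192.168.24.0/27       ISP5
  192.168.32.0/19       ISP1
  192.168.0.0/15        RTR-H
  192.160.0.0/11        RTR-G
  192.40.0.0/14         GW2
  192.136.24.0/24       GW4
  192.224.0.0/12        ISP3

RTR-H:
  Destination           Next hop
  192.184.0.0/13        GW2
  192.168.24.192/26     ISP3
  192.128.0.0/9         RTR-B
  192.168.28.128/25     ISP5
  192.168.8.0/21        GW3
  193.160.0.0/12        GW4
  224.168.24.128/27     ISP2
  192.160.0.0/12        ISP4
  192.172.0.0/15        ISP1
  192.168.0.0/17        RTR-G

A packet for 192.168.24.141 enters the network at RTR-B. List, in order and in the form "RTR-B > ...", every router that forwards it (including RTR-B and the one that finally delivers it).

At RTR-B: longest match for 192.168.24.141 is 192.168.0.0/15 -> RTR-H
At RTR-H: longest match for 192.168.24.141 is 192.168.0.0/17 -> RTR-G
At RTR-G: longest match for 192.168.24.141 is 192.168.0.0/19 -> directly connected

RTR-B > RTR-H > RTR-G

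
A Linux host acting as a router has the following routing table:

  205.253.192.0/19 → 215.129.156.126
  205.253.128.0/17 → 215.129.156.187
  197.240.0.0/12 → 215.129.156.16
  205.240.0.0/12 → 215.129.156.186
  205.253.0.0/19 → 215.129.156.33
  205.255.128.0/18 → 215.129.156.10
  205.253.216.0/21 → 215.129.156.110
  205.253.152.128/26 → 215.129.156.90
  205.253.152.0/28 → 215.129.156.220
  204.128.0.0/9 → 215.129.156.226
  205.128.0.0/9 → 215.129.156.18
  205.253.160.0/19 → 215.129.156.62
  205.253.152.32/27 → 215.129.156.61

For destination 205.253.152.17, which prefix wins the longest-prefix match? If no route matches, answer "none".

Entries matching 205.253.152.17:
  205.128.0.0/9 (205.128.0.0 - 205.255.255.255)
  205.240.0.0/12 (205.240.0.0 - 205.255.255.255)
  205.253.128.0/17 (205.253.128.0 - 205.253.255.255)
Most specific is 205.253.128.0/17.

205.253.128.0/17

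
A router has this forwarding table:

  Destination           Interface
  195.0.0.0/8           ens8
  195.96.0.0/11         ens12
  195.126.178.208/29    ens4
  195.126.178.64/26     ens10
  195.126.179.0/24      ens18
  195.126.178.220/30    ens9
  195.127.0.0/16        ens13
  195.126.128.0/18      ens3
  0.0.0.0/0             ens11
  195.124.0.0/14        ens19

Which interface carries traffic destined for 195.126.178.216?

ens3

Routes whose prefix contains 195.126.178.216:
  0.0.0.0/0 (default, matches everything) -> ens11
  195.0.0.0/8 (195.0.0.0 - 195.255.255.255) -> ens8
  195.96.0.0/11 (195.96.0.0 - 195.127.255.255) -> ens12
  195.124.0.0/14 (195.124.0.0 - 195.127.255.255) -> ens19
  195.126.128.0/18 (195.126.128.0 - 195.126.191.255) -> ens3
More-specific entries that do NOT match:
  195.126.178.220/30 (195.126.178.220 - 195.126.178.223) does not contain 195.126.178.216
  195.126.178.208/29 (195.126.178.208 - 195.126.178.215) does not contain 195.126.178.216
  195.126.178.64/26 (195.126.178.64 - 195.126.178.127) does not contain 195.126.178.216
  195.126.179.0/24 (195.126.179.0 - 195.126.179.255) does not contain 195.126.178.216
Longest matching prefix is /18 -> interface ens3.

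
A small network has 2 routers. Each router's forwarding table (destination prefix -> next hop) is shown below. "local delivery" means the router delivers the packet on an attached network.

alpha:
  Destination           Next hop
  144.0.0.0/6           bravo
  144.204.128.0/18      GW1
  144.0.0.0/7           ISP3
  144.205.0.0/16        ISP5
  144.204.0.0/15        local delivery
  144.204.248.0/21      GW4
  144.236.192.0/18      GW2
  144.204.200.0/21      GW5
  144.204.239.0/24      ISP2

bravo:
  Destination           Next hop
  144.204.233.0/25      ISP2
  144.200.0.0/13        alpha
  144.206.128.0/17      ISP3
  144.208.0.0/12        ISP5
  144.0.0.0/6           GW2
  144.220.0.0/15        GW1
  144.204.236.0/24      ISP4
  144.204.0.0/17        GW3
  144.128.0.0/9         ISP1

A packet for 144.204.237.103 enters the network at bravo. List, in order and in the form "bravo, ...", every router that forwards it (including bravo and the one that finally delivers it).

At bravo: longest match for 144.204.237.103 is 144.200.0.0/13 -> alpha
At alpha: longest match for 144.204.237.103 is 144.204.0.0/15 -> local delivery

bravo, alpha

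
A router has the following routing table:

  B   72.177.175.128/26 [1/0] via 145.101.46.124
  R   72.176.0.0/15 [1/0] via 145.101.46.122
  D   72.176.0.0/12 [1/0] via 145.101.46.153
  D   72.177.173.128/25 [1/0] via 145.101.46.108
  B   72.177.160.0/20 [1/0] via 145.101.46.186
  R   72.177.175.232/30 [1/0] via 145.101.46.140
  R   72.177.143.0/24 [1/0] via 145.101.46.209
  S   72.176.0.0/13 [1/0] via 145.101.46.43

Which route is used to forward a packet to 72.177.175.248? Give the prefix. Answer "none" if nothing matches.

72.177.160.0/20

Entries matching 72.177.175.248:
  72.176.0.0/12 (72.176.0.0 - 72.191.255.255)
  72.176.0.0/13 (72.176.0.0 - 72.183.255.255)
  72.176.0.0/15 (72.176.0.0 - 72.177.255.255)
  72.177.160.0/20 (72.177.160.0 - 72.177.175.255)
Most specific is 72.177.160.0/20.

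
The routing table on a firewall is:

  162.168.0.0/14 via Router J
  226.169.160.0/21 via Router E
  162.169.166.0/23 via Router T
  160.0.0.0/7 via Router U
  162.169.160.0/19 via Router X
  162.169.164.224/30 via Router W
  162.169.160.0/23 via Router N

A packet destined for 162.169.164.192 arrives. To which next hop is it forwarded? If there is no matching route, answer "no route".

Router X

Routes whose prefix contains 162.169.164.192:
  162.168.0.0/14 (162.168.0.0 - 162.171.255.255) -> Router J
  162.169.160.0/19 (162.169.160.0 - 162.169.191.255) -> Router X
More-specific entries that do NOT match:
  162.169.164.224/30 (162.169.164.224 - 162.169.164.227) does not contain 162.169.164.192
  162.169.166.0/23 (162.169.166.0 - 162.169.167.255) does not contain 162.169.164.192
  162.169.160.0/23 (162.169.160.0 - 162.169.161.255) does not contain 162.169.164.192
  226.169.160.0/21 (226.169.160.0 - 226.169.167.255) does not contain 162.169.164.192
Longest matching prefix is /19 -> next hop Router X.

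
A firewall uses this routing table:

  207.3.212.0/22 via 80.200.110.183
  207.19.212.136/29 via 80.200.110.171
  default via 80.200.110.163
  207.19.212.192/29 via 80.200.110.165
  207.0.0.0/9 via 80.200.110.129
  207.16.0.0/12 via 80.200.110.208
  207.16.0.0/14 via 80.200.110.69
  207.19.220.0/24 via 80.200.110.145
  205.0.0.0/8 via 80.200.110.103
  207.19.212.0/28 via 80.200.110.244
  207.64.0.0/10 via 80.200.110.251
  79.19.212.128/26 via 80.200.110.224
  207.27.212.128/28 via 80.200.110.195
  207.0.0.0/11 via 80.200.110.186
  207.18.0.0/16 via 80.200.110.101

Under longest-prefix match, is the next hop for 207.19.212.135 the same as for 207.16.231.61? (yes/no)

207.19.212.135: longest match 207.16.0.0/14 -> 80.200.110.69
207.16.231.61: longest match 207.16.0.0/14 -> 80.200.110.69

yes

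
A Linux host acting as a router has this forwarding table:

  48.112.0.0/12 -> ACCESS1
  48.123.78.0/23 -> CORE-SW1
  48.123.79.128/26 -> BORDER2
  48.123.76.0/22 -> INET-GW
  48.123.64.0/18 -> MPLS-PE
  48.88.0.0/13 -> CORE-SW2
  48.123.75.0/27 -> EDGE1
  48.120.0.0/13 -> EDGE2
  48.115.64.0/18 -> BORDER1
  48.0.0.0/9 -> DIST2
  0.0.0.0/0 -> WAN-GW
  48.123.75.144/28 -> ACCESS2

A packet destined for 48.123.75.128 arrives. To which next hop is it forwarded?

Routes whose prefix contains 48.123.75.128:
  0.0.0.0/0 (default, matches everything) -> WAN-GW
  48.0.0.0/9 (48.0.0.0 - 48.127.255.255) -> DIST2
  48.112.0.0/12 (48.112.0.0 - 48.127.255.255) -> ACCESS1
  48.120.0.0/13 (48.120.0.0 - 48.127.255.255) -> EDGE2
  48.123.64.0/18 (48.123.64.0 - 48.123.127.255) -> MPLS-PE
More-specific entries that do NOT match:
  48.123.75.144/28 (48.123.75.144 - 48.123.75.159) does not contain 48.123.75.128
  48.123.75.0/27 (48.123.75.0 - 48.123.75.31) does not contain 48.123.75.128
  48.123.79.128/26 (48.123.79.128 - 48.123.79.191) does not contain 48.123.75.128
  48.123.78.0/23 (48.123.78.0 - 48.123.79.255) does not contain 48.123.75.128
  48.123.76.0/22 (48.123.76.0 - 48.123.79.255) does not contain 48.123.75.128
Longest matching prefix is /18 -> next hop MPLS-PE.

MPLS-PE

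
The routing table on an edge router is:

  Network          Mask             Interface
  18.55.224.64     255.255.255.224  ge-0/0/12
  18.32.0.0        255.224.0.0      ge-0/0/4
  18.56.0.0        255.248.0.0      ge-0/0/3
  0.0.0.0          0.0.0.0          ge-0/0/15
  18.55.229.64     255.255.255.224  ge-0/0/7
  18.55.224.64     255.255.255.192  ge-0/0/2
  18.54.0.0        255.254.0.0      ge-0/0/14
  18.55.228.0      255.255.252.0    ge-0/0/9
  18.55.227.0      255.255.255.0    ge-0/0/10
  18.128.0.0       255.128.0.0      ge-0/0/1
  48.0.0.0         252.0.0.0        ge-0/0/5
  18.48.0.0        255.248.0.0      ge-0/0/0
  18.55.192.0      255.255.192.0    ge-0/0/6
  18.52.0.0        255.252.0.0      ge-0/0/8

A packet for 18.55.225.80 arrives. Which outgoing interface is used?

ge-0/0/6

Routes whose prefix contains 18.55.225.80:
  0.0.0.0/0 (default, matches everything) -> ge-0/0/15
  18.32.0.0/11 (18.32.0.0 - 18.63.255.255) -> ge-0/0/4
  18.48.0.0/13 (18.48.0.0 - 18.55.255.255) -> ge-0/0/0
  18.52.0.0/14 (18.52.0.0 - 18.55.255.255) -> ge-0/0/8
  18.54.0.0/15 (18.54.0.0 - 18.55.255.255) -> ge-0/0/14
  18.55.192.0/18 (18.55.192.0 - 18.55.255.255) -> ge-0/0/6
More-specific entries that do NOT match:
  18.55.224.64/27 (18.55.224.64 - 18.55.224.95) does not contain 18.55.225.80
  18.55.229.64/27 (18.55.229.64 - 18.55.229.95) does not contain 18.55.225.80
  18.55.224.64/26 (18.55.224.64 - 18.55.224.127) does not contain 18.55.225.80
  18.55.227.0/24 (18.55.227.0 - 18.55.227.255) does not contain 18.55.225.80
  18.55.228.0/22 (18.55.228.0 - 18.55.231.255) does not contain 18.55.225.80
Longest matching prefix is /18 -> interface ge-0/0/6.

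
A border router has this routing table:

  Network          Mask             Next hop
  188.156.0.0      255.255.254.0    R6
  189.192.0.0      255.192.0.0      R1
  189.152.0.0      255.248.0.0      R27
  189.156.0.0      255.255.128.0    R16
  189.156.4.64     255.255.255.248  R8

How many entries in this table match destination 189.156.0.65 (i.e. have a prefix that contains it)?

2

Prefixes containing 189.156.0.65:
  189.152.0.0/13 (189.152.0.0 - 189.159.255.255)
  189.156.0.0/17 (189.156.0.0 - 189.156.127.255)
Total matching entries: 2.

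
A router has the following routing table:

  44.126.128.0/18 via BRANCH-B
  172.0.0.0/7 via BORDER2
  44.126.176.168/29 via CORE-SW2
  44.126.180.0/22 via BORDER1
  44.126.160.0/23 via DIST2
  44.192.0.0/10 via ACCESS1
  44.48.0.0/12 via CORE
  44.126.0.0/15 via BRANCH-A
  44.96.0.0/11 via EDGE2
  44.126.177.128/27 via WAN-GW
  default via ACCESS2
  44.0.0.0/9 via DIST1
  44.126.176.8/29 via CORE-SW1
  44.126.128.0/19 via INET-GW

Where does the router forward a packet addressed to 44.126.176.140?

BRANCH-B

Routes whose prefix contains 44.126.176.140:
  0.0.0.0/0 (default, matches everything) -> ACCESS2
  44.0.0.0/9 (44.0.0.0 - 44.127.255.255) -> DIST1
  44.96.0.0/11 (44.96.0.0 - 44.127.255.255) -> EDGE2
  44.126.0.0/15 (44.126.0.0 - 44.127.255.255) -> BRANCH-A
  44.126.128.0/18 (44.126.128.0 - 44.126.191.255) -> BRANCH-B
More-specific entries that do NOT match:
  44.126.176.168/29 (44.126.176.168 - 44.126.176.175) does not contain 44.126.176.140
  44.126.176.8/29 (44.126.176.8 - 44.126.176.15) does not contain 44.126.176.140
  44.126.177.128/27 (44.126.177.128 - 44.126.177.159) does not contain 44.126.176.140
  44.126.160.0/23 (44.126.160.0 - 44.126.161.255) does not contain 44.126.176.140
  44.126.180.0/22 (44.126.180.0 - 44.126.183.255) does not contain 44.126.176.140
  44.126.128.0/19 (44.126.128.0 - 44.126.159.255) does not contain 44.126.176.140
Longest matching prefix is /18 -> next hop BRANCH-B.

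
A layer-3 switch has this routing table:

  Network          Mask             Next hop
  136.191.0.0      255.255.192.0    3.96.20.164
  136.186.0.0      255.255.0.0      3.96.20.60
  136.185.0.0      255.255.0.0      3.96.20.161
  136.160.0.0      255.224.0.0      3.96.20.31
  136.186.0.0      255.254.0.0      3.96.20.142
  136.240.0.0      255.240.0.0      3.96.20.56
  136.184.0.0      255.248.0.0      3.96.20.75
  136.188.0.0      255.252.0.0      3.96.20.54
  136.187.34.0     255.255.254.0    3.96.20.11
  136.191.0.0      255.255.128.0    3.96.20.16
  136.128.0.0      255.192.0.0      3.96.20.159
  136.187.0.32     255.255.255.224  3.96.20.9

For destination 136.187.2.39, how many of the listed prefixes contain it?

Prefixes containing 136.187.2.39:
  136.128.0.0/10 (136.128.0.0 - 136.191.255.255)
  136.160.0.0/11 (136.160.0.0 - 136.191.255.255)
  136.184.0.0/13 (136.184.0.0 - 136.191.255.255)
  136.186.0.0/15 (136.186.0.0 - 136.187.255.255)
Total matching entries: 4.

4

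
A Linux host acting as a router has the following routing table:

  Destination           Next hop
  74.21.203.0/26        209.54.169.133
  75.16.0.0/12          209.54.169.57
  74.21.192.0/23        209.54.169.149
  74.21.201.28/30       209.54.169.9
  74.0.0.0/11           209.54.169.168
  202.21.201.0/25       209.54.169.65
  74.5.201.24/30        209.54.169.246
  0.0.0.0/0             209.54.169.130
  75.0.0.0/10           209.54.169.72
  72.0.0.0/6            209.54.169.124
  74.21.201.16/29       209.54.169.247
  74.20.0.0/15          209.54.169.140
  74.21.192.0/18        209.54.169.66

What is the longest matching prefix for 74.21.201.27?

Entries matching 74.21.201.27:
  0.0.0.0/0 (default, matches everything)
  72.0.0.0/6 (72.0.0.0 - 75.255.255.255)
  74.0.0.0/11 (74.0.0.0 - 74.31.255.255)
  74.20.0.0/15 (74.20.0.0 - 74.21.255.255)
  74.21.192.0/18 (74.21.192.0 - 74.21.255.255)
Most specific is 74.21.192.0/18.

74.21.192.0/18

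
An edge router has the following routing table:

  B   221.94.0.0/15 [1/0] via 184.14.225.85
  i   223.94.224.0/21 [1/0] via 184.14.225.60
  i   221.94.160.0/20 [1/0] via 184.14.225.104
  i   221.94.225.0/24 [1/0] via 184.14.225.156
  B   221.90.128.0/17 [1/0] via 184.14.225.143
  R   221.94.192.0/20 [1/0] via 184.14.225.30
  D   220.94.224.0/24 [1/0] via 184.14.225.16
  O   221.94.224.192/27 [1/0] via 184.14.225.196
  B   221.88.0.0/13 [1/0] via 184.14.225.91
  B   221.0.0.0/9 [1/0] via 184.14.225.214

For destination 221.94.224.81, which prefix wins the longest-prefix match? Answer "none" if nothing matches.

Entries matching 221.94.224.81:
  221.0.0.0/9 (221.0.0.0 - 221.127.255.255)
  221.88.0.0/13 (221.88.0.0 - 221.95.255.255)
  221.94.0.0/15 (221.94.0.0 - 221.95.255.255)
Most specific is 221.94.0.0/15.

221.94.0.0/15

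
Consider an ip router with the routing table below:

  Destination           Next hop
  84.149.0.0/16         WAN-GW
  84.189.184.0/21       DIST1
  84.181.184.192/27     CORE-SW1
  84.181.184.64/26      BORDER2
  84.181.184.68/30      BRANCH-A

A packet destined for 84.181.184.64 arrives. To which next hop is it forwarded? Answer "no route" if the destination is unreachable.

BORDER2

Routes whose prefix contains 84.181.184.64:
  84.181.184.64/26 (84.181.184.64 - 84.181.184.127) -> BORDER2
More-specific entries that do NOT match:
  84.181.184.68/30 (84.181.184.68 - 84.181.184.71) does not contain 84.181.184.64
  84.181.184.192/27 (84.181.184.192 - 84.181.184.223) does not contain 84.181.184.64
Longest matching prefix is /26 -> next hop BORDER2.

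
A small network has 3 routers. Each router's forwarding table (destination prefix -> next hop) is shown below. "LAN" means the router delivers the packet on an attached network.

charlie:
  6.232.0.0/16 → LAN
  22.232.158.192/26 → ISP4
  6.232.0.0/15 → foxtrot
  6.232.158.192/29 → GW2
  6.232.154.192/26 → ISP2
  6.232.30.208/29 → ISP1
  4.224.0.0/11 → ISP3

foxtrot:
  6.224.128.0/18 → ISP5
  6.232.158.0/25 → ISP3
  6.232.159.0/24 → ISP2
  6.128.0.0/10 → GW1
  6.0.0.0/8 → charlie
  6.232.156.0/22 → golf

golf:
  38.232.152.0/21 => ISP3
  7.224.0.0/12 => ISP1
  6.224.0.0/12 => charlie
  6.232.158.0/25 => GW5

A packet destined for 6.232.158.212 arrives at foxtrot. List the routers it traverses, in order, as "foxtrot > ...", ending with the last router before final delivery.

foxtrot > golf > charlie

At foxtrot: longest match for 6.232.158.212 is 6.232.156.0/22 -> golf
At golf: longest match for 6.232.158.212 is 6.224.0.0/12 -> charlie
At charlie: longest match for 6.232.158.212 is 6.232.0.0/16 -> LAN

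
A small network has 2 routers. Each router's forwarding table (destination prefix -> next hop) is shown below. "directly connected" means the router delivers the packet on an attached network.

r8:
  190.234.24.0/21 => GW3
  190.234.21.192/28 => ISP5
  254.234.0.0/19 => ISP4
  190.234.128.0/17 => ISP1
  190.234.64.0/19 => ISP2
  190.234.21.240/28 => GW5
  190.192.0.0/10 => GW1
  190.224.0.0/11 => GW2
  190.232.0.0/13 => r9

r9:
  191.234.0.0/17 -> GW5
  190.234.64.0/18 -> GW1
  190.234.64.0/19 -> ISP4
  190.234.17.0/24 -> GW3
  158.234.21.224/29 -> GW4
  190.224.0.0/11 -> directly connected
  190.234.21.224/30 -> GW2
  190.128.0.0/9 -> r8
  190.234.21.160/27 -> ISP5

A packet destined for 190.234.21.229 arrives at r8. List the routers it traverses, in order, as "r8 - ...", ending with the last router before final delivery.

At r8: longest match for 190.234.21.229 is 190.232.0.0/13 -> r9
At r9: longest match for 190.234.21.229 is 190.224.0.0/11 -> directly connected

r8 - r9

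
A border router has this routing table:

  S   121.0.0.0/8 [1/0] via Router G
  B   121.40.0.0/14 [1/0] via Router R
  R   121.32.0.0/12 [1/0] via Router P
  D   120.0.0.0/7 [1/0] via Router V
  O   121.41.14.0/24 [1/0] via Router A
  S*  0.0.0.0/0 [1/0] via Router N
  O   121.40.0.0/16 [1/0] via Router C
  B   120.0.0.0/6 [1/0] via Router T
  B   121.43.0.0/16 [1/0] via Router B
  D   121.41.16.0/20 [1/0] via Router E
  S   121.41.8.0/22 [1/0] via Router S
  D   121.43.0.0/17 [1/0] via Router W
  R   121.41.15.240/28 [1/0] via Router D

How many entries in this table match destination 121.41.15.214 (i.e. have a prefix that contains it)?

Prefixes containing 121.41.15.214:
  0.0.0.0/0 (default, matches everything)
  120.0.0.0/6 (120.0.0.0 - 123.255.255.255)
  120.0.0.0/7 (120.0.0.0 - 121.255.255.255)
  121.0.0.0/8 (121.0.0.0 - 121.255.255.255)
  121.32.0.0/12 (121.32.0.0 - 121.47.255.255)
  121.40.0.0/14 (121.40.0.0 - 121.43.255.255)
Total matching entries: 6.

6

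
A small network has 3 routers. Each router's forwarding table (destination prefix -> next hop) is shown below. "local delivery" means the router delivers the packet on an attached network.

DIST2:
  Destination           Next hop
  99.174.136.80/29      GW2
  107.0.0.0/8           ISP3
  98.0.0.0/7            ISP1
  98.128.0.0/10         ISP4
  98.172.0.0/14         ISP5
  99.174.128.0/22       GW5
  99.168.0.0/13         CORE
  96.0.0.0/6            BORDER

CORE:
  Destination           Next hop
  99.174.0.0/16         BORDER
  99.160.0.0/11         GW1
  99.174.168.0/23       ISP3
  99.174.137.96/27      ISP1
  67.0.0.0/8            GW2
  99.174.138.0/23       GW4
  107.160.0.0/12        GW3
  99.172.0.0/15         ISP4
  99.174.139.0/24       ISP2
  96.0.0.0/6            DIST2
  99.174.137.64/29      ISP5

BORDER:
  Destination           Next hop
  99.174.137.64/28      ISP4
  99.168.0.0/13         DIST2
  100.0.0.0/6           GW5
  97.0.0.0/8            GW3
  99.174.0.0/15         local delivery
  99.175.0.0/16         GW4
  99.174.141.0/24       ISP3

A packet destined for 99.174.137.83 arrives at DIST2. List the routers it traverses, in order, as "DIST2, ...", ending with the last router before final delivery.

DIST2, CORE, BORDER

At DIST2: longest match for 99.174.137.83 is 99.168.0.0/13 -> CORE
At CORE: longest match for 99.174.137.83 is 99.174.0.0/16 -> BORDER
At BORDER: longest match for 99.174.137.83 is 99.174.0.0/15 -> local delivery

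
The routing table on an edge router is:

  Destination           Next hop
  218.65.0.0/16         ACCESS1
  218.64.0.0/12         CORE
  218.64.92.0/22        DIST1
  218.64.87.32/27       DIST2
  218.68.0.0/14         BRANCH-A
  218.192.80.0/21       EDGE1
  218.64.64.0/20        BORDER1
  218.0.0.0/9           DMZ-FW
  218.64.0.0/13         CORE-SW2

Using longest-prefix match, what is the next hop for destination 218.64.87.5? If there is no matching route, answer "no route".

CORE-SW2

Routes whose prefix contains 218.64.87.5:
  218.0.0.0/9 (218.0.0.0 - 218.127.255.255) -> DMZ-FW
  218.64.0.0/12 (218.64.0.0 - 218.79.255.255) -> CORE
  218.64.0.0/13 (218.64.0.0 - 218.71.255.255) -> CORE-SW2
More-specific entries that do NOT match:
  218.64.87.32/27 (218.64.87.32 - 218.64.87.63) does not contain 218.64.87.5
  218.64.92.0/22 (218.64.92.0 - 218.64.95.255) does not contain 218.64.87.5
  218.192.80.0/21 (218.192.80.0 - 218.192.87.255) does not contain 218.64.87.5
  218.64.64.0/20 (218.64.64.0 - 218.64.79.255) does not contain 218.64.87.5
  218.65.0.0/16 (218.65.0.0 - 218.65.255.255) does not contain 218.64.87.5
  218.68.0.0/14 (218.68.0.0 - 218.71.255.255) does not contain 218.64.87.5
Longest matching prefix is /13 -> next hop CORE-SW2.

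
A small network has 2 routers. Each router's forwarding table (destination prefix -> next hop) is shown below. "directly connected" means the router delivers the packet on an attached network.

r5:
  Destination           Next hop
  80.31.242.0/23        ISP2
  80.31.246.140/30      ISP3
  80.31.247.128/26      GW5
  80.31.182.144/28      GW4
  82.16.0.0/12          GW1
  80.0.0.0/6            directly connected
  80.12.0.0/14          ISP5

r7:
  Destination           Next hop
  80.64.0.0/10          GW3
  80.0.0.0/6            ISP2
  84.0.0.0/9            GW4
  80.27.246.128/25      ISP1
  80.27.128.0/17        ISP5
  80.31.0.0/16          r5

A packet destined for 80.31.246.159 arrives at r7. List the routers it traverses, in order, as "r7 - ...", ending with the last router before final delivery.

r7 - r5

At r7: longest match for 80.31.246.159 is 80.31.0.0/16 -> r5
At r5: longest match for 80.31.246.159 is 80.0.0.0/6 -> directly connected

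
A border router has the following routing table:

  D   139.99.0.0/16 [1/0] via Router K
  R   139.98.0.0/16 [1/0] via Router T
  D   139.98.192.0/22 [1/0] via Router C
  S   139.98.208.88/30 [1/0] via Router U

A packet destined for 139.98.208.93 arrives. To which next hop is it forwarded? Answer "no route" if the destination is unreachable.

Router T

Routes whose prefix contains 139.98.208.93:
  139.98.0.0/16 (139.98.0.0 - 139.98.255.255) -> Router T
More-specific entries that do NOT match:
  139.98.208.88/30 (139.98.208.88 - 139.98.208.91) does not contain 139.98.208.93
  139.98.192.0/22 (139.98.192.0 - 139.98.195.255) does not contain 139.98.208.93
Longest matching prefix is /16 -> next hop Router T.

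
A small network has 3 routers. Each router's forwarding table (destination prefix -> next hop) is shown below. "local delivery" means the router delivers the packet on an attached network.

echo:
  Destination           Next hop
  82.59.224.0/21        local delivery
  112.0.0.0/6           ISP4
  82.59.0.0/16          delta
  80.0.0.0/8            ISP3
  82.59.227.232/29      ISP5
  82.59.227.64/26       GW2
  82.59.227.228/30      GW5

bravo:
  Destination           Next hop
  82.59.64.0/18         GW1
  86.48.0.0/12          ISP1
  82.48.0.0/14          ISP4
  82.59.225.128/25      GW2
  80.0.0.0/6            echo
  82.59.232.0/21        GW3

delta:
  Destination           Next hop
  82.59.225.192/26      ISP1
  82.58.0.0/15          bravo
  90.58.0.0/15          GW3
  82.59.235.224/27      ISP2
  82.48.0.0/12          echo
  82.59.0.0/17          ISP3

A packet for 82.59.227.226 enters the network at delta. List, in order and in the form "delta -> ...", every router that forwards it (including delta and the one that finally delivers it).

delta -> bravo -> echo

At delta: longest match for 82.59.227.226 is 82.58.0.0/15 -> bravo
At bravo: longest match for 82.59.227.226 is 80.0.0.0/6 -> echo
At echo: longest match for 82.59.227.226 is 82.59.224.0/21 -> local delivery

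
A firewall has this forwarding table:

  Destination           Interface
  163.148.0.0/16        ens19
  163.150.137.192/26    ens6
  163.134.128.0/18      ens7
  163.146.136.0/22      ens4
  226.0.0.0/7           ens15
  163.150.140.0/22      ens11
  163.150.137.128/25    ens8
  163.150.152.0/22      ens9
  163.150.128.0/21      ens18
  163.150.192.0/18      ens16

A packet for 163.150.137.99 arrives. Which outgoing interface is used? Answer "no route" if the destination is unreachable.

No entry's prefix contains 163.150.137.99; there is no default route.

no route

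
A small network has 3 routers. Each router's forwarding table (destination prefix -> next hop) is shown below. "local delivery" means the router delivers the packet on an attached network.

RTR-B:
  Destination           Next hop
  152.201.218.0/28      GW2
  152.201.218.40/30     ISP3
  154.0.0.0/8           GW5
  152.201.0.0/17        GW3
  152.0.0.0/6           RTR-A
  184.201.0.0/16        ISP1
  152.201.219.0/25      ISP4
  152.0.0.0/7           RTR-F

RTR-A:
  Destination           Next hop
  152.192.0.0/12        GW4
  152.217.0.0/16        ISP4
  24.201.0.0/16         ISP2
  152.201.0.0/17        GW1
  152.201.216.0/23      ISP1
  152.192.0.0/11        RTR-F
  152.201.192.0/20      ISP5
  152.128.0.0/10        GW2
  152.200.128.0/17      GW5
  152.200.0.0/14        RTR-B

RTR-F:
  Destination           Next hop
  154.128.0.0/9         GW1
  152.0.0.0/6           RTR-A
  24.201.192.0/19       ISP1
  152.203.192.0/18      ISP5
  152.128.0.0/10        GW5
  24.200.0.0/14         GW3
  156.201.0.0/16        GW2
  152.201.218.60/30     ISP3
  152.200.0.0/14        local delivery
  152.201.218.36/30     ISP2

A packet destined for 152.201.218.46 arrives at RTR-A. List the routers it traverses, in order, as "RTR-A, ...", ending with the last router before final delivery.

At RTR-A: longest match for 152.201.218.46 is 152.200.0.0/14 -> RTR-B
At RTR-B: longest match for 152.201.218.46 is 152.0.0.0/7 -> RTR-F
At RTR-F: longest match for 152.201.218.46 is 152.200.0.0/14 -> local delivery

RTR-A, RTR-B, RTR-F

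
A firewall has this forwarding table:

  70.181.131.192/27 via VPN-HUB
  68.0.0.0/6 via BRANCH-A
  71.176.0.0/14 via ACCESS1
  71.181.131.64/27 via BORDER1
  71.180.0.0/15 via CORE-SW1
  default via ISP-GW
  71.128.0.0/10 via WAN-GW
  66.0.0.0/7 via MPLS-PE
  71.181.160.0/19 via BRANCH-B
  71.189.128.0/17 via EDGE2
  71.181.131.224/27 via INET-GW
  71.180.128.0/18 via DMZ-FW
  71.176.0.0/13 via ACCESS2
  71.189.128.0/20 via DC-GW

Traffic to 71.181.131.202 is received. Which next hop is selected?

CORE-SW1

Routes whose prefix contains 71.181.131.202:
  0.0.0.0/0 (default, matches everything) -> ISP-GW
  68.0.0.0/6 (68.0.0.0 - 71.255.255.255) -> BRANCH-A
  71.128.0.0/10 (71.128.0.0 - 71.191.255.255) -> WAN-GW
  71.176.0.0/13 (71.176.0.0 - 71.183.255.255) -> ACCESS2
  71.180.0.0/15 (71.180.0.0 - 71.181.255.255) -> CORE-SW1
More-specific entries that do NOT match:
  70.181.131.192/27 (70.181.131.192 - 70.181.131.223) does not contain 71.181.131.202
  71.181.131.64/27 (71.181.131.64 - 71.181.131.95) does not contain 71.181.131.202
  71.181.131.224/27 (71.181.131.224 - 71.181.131.255) does not contain 71.181.131.202
  71.189.128.0/20 (71.189.128.0 - 71.189.143.255) does not contain 71.181.131.202
  71.181.160.0/19 (71.181.160.0 - 71.181.191.255) does not contain 71.181.131.202
  71.180.128.0/18 (71.180.128.0 - 71.180.191.255) does not contain 71.181.131.202
  71.189.128.0/17 (71.189.128.0 - 71.189.255.255) does not contain 71.181.131.202
Longest matching prefix is /15 -> next hop CORE-SW1.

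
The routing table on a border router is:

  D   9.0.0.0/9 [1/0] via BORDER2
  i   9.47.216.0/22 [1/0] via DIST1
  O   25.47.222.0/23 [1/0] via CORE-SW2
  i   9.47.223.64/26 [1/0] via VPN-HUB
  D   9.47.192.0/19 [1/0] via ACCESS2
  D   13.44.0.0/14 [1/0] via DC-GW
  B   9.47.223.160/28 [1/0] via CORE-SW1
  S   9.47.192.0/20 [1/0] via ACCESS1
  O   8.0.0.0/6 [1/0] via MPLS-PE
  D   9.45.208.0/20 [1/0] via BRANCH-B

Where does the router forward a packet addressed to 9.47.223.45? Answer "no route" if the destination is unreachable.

Routes whose prefix contains 9.47.223.45:
  8.0.0.0/6 (8.0.0.0 - 11.255.255.255) -> MPLS-PE
  9.0.0.0/9 (9.0.0.0 - 9.127.255.255) -> BORDER2
  9.47.192.0/19 (9.47.192.0 - 9.47.223.255) -> ACCESS2
More-specific entries that do NOT match:
  9.47.223.160/28 (9.47.223.160 - 9.47.223.175) does not contain 9.47.223.45
  9.47.223.64/26 (9.47.223.64 - 9.47.223.127) does not contain 9.47.223.45
  25.47.222.0/23 (25.47.222.0 - 25.47.223.255) does not contain 9.47.223.45
  9.47.216.0/22 (9.47.216.0 - 9.47.219.255) does not contain 9.47.223.45
  9.47.192.0/20 (9.47.192.0 - 9.47.207.255) does not contain 9.47.223.45
  9.45.208.0/20 (9.45.208.0 - 9.45.223.255) does not contain 9.47.223.45
Longest matching prefix is /19 -> next hop ACCESS2.

ACCESS2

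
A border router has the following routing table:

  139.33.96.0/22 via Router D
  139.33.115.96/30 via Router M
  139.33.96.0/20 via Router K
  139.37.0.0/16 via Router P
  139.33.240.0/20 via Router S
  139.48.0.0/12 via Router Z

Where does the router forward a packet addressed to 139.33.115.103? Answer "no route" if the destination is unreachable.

no route

No entry's prefix contains 139.33.115.103; there is no default route.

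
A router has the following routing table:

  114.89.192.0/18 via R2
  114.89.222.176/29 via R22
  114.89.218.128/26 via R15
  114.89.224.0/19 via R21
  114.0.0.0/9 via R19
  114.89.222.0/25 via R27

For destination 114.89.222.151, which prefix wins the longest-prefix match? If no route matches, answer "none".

Entries matching 114.89.222.151:
  114.0.0.0/9 (114.0.0.0 - 114.127.255.255)
  114.89.192.0/18 (114.89.192.0 - 114.89.255.255)
Most specific is 114.89.192.0/18.

114.89.192.0/18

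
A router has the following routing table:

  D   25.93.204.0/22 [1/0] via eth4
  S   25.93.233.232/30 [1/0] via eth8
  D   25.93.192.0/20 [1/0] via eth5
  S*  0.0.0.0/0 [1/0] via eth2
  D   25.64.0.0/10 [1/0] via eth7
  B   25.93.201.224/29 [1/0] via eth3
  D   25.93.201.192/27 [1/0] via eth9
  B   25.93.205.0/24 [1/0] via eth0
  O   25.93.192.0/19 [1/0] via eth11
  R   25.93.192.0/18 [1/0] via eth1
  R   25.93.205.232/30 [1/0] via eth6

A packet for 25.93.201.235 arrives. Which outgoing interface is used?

Routes whose prefix contains 25.93.201.235:
  0.0.0.0/0 (default, matches everything) -> eth2
  25.64.0.0/10 (25.64.0.0 - 25.127.255.255) -> eth7
  25.93.192.0/18 (25.93.192.0 - 25.93.255.255) -> eth1
  25.93.192.0/19 (25.93.192.0 - 25.93.223.255) -> eth11
  25.93.192.0/20 (25.93.192.0 - 25.93.207.255) -> eth5
More-specific entries that do NOT match:
  25.93.233.232/30 (25.93.233.232 - 25.93.233.235) does not contain 25.93.201.235
  25.93.205.232/30 (25.93.205.232 - 25.93.205.235) does not contain 25.93.201.235
  25.93.201.224/29 (25.93.201.224 - 25.93.201.231) does not contain 25.93.201.235
  25.93.201.192/27 (25.93.201.192 - 25.93.201.223) does not contain 25.93.201.235
  25.93.205.0/24 (25.93.205.0 - 25.93.205.255) does not contain 25.93.201.235
  25.93.204.0/22 (25.93.204.0 - 25.93.207.255) does not contain 25.93.201.235
Longest matching prefix is /20 -> interface eth5.

eth5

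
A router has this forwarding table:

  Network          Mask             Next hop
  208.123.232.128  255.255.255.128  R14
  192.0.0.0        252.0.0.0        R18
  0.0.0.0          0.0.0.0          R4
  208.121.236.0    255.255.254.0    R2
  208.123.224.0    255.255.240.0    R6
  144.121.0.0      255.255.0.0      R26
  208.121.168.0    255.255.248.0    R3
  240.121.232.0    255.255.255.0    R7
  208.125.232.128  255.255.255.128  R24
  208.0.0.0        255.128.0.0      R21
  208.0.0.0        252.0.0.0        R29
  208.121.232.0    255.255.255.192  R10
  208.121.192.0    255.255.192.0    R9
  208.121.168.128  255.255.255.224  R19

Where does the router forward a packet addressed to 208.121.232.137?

R9

Routes whose prefix contains 208.121.232.137:
  0.0.0.0/0 (default, matches everything) -> R4
  208.0.0.0/6 (208.0.0.0 - 211.255.255.255) -> R29
  208.0.0.0/9 (208.0.0.0 - 208.127.255.255) -> R21
  208.121.192.0/18 (208.121.192.0 - 208.121.255.255) -> R9
More-specific entries that do NOT match:
  208.121.168.128/27 (208.121.168.128 - 208.121.168.159) does not contain 208.121.232.137
  208.121.232.0/26 (208.121.232.0 - 208.121.232.63) does not contain 208.121.232.137
  208.123.232.128/25 (208.123.232.128 - 208.123.232.255) does not contain 208.121.232.137
  208.125.232.128/25 (208.125.232.128 - 208.125.232.255) does not contain 208.121.232.137
  240.121.232.0/24 (240.121.232.0 - 240.121.232.255) does not contain 208.121.232.137
  208.121.236.0/23 (208.121.236.0 - 208.121.237.255) does not contain 208.121.232.137
  208.121.168.0/21 (208.121.168.0 - 208.121.175.255) does not contain 208.121.232.137
  208.123.224.0/20 (208.123.224.0 - 208.123.239.255) does not contain 208.121.232.137
Longest matching prefix is /18 -> next hop R9.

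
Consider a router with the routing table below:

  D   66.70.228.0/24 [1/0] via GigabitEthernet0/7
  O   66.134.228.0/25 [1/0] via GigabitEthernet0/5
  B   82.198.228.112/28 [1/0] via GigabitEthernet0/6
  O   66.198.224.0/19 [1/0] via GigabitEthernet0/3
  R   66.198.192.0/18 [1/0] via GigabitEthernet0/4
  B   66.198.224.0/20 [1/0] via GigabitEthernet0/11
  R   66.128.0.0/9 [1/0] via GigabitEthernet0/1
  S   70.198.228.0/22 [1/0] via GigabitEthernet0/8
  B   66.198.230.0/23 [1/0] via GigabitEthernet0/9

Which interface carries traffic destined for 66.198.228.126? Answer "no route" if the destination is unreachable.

Routes whose prefix contains 66.198.228.126:
  66.128.0.0/9 (66.128.0.0 - 66.255.255.255) -> GigabitEthernet0/1
  66.198.192.0/18 (66.198.192.0 - 66.198.255.255) -> GigabitEthernet0/4
  66.198.224.0/19 (66.198.224.0 - 66.198.255.255) -> GigabitEthernet0/3
  66.198.224.0/20 (66.198.224.0 - 66.198.239.255) -> GigabitEthernet0/11
More-specific entries that do NOT match:
  82.198.228.112/28 (82.198.228.112 - 82.198.228.127) does not contain 66.198.228.126
  66.134.228.0/25 (66.134.228.0 - 66.134.228.127) does not contain 66.198.228.126
  66.70.228.0/24 (66.70.228.0 - 66.70.228.255) does not contain 66.198.228.126
  66.198.230.0/23 (66.198.230.0 - 66.198.231.255) does not contain 66.198.228.126
  70.198.228.0/22 (70.198.228.0 - 70.198.231.255) does not contain 66.198.228.126
Longest matching prefix is /20 -> interface GigabitEthernet0/11.

GigabitEthernet0/11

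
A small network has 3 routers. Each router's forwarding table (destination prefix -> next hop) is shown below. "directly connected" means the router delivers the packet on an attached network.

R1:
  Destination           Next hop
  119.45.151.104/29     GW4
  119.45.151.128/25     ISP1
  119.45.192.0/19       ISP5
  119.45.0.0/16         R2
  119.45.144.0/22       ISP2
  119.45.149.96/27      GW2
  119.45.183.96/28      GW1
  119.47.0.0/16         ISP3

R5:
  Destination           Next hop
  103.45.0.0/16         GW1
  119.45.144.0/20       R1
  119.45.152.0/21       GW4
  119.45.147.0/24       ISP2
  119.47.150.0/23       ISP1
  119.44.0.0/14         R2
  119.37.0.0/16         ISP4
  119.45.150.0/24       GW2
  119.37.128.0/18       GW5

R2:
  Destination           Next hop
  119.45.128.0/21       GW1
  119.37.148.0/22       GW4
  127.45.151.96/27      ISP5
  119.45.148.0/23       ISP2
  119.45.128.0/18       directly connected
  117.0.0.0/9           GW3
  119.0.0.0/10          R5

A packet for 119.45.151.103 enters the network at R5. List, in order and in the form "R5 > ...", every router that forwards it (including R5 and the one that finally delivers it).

At R5: longest match for 119.45.151.103 is 119.45.144.0/20 -> R1
At R1: longest match for 119.45.151.103 is 119.45.0.0/16 -> R2
At R2: longest match for 119.45.151.103 is 119.45.128.0/18 -> directly connected

R5 > R1 > R2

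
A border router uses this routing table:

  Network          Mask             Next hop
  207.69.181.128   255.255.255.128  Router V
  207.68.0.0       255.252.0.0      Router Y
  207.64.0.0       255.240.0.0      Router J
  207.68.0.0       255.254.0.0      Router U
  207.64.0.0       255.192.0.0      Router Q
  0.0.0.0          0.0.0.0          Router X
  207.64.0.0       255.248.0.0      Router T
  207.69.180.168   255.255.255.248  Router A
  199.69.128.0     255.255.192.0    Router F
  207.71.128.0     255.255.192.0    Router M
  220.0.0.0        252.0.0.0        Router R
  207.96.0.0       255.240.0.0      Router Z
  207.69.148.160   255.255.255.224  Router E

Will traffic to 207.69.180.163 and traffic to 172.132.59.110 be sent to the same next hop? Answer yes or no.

207.69.180.163: longest match 207.68.0.0/15 -> Router U
172.132.59.110: longest match 0.0.0.0/0 -> Router X

no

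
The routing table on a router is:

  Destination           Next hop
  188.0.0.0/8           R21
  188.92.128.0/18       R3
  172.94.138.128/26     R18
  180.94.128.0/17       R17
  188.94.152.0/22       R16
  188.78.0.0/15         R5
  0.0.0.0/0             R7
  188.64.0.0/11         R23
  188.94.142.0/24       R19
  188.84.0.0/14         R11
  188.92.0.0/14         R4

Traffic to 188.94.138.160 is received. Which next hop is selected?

R4

Routes whose prefix contains 188.94.138.160:
  0.0.0.0/0 (default, matches everything) -> R7
  188.0.0.0/8 (188.0.0.0 - 188.255.255.255) -> R21
  188.64.0.0/11 (188.64.0.0 - 188.95.255.255) -> R23
  188.92.0.0/14 (188.92.0.0 - 188.95.255.255) -> R4
More-specific entries that do NOT match:
  172.94.138.128/26 (172.94.138.128 - 172.94.138.191) does not contain 188.94.138.160
  188.94.142.0/24 (188.94.142.0 - 188.94.142.255) does not contain 188.94.138.160
  188.94.152.0/22 (188.94.152.0 - 188.94.155.255) does not contain 188.94.138.160
  188.92.128.0/18 (188.92.128.0 - 188.92.191.255) does not contain 188.94.138.160
  180.94.128.0/17 (180.94.128.0 - 180.94.255.255) does not contain 188.94.138.160
  188.78.0.0/15 (188.78.0.0 - 188.79.255.255) does not contain 188.94.138.160
Longest matching prefix is /14 -> next hop R4.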